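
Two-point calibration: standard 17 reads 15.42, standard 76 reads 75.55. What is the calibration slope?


slope = (y2 - y1) / (x2 - x1)
= (75.55 - 15.42) / (76 - 17)
= 60.1300 / 59
= 1.0192

1.0192


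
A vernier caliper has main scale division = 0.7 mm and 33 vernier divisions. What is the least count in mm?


LC = MSD / n_div
= 0.7 / 33
= 0.0212

0.0212


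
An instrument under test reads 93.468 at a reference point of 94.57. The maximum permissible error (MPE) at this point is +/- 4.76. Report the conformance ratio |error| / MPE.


e = indication - reference = 93.468 - 94.57 = -1.1020
|e| = 1.1020
ratio = |e| / MPE = 1.1020 / 4.76
ratio = 0.2315

0.2315


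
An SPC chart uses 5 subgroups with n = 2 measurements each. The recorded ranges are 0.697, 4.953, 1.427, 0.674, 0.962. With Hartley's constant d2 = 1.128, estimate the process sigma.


R_bar = (0.697 + 4.953 + 1.427 + 0.674 + 0.962) / 5
R_bar = 8.713 / 5 = 1.7426
sigma_hat = R_bar / d2 = 1.7426 / 1.128 = 1.5449

1.5449


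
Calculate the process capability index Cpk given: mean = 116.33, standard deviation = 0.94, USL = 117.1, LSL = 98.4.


Cpu = (USL - mean) / (3*sigma) = (117.1 - 116.33) / (3*0.94) = 0.2730
Cpl = (mean - LSL) / (3*sigma) = (116.33 - 98.4) / (3*0.94) = 6.3582
Cpk = min(Cpu, Cpl) = 0.2730

0.2730


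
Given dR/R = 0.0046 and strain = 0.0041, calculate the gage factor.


GF = (dR/R) / epsilon
= 0.0046 / 0.0041
= 1.1220

1.1220


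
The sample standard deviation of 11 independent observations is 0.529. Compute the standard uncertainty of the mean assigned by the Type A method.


u_A = s / sqrt(n)
u_A = 0.529 / sqrt(11)
u_A = 0.529 / 3.3166248
u_A = 0.1595

0.1595


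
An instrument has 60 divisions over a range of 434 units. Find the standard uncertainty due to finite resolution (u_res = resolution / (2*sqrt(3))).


resolution = range / divisions
resolution = 434 / 60 = 7.2333333
u_res = resolution / (2*sqrt(3))
u_res = 7.2333333 / 3.4641016
u_res = 2.0881

2.0881


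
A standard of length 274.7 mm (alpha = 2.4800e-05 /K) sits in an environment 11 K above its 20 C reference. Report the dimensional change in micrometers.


dL = L * alpha * dT
= 274.7 * 2.4800e-05 * 11
= 0.0749382 mm
dL_um = 0.0749382 * 1000 = 74.9382 um

74.9382


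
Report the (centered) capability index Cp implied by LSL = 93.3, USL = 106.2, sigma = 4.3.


Cp = (USL - LSL) / (6 * sigma)
= (106.2 - 93.3) / (6 * 4.3)
= 12.9000 / 25.8000
= 0.5000

0.5000


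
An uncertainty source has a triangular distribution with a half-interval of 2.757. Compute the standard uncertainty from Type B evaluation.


u_B = half_width / sqrt(6)
u_B = 2.757 / 2.4494897
u_B = 1.1255

1.1255


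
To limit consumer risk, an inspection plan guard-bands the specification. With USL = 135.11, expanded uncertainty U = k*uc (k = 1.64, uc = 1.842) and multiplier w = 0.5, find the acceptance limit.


U = k * uc = 1.64 * 1.842 = 3.02088
guard band g = w * U = 0.5 * 3.02088 = 1.51044
AL = USL - g = 135.11 - 1.51044
AL = 133.5996

133.5996


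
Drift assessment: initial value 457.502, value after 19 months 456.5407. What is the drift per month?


rate = (v2 - v1) / months
= (456.5407 - 457.502) / 19
= -0.9613 / 19
= -0.0506

-0.0506


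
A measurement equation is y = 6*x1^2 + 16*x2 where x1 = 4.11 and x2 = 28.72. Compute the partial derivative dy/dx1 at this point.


y = 6*x1^2 + 16*x2
dy/dx1 = 2*6*x1
Evaluate at x1 = 4.11: c1 = 12 * 4.11
c1 = 49.3200

49.3200


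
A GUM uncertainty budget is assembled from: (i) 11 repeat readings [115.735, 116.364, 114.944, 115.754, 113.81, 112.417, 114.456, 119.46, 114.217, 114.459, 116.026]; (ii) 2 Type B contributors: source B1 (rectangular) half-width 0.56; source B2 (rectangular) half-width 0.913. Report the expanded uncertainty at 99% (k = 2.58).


mean = (115.735 + 116.364 + 114.944 + 115.754 + 113.81 + 112.417 + 114.456 + 119.46 + 114.217 + 114.459 + 116.026) / 11 = 115.2401818
s = sqrt(sum((x - mean)^2)/(n-1)) = 1.8047655
u_A = s / sqrt(n) = 1.8047655 / sqrt(11) = 0.54415727
u_B1 = 0.56 / sqrt(3) = 0.32331615
u_B2 = 0.913 / sqrt(3) = 0.5271208
uc = sqrt(0.54415727^2 + 0.32331615^2 + 0.5271208^2) = 0.82370918
U = k * uc = 2.58 * 0.82370918
U = 2.1252

2.1252


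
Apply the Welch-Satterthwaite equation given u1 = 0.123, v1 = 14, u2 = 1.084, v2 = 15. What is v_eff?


uc = sqrt(u1^2 + u2^2) = sqrt(0.123^2 + 1.084^2) = 1.090956
v_eff = uc^4 / (u1^4/v1 + u2^4/v2)
= 1.090956^4 / (0.123^4/14 + 1.084^4/15)
= 1.4165403 / 0.092066789
v_eff = 15.3860

15.3860


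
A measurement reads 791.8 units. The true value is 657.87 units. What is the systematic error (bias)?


Systematic error = measured - true
= 791.8 - 657.87
= 133.9300

133.9300


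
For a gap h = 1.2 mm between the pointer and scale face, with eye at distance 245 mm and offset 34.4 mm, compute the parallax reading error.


error = h * offset / d
= 1.2 * 34.4 / 245
= 0.1685

0.1685


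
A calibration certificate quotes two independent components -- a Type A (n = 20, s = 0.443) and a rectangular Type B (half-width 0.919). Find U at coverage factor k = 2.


u_A = s / sqrt(n) = 0.443 / sqrt(20) = 0.099057811
u_B = half_width / sqrt(3) = 0.919 / sqrt(3) = 0.5305849
uc = sqrt(u_A^2 + u_B^2) = sqrt(0.099057811^2 + 0.5305849^2) = 0.53975252
U = k * uc = 2 * 0.53975252
U = 1.0795

1.0795


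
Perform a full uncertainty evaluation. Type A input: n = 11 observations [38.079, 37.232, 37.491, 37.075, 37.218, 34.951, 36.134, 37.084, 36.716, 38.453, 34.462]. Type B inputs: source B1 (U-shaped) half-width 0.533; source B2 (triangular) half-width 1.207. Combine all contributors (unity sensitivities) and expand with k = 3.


mean = (38.079 + 37.232 + 37.491 + 37.075 + 37.218 + 34.951 + 36.134 + 37.084 + 36.716 + 38.453 + 34.462) / 11 = 36.80863636
s = sqrt(sum((x - mean)^2)/(n-1)) = 1.2123612
u_A = s / sqrt(n) = 1.2123612 / sqrt(11) = 0.36554066
u_B1 = 0.533 / sqrt(2) = 0.37688791
u_B2 = 1.207 / sqrt(6) = 0.49275569
uc = sqrt(0.36554066^2 + 0.37688791^2 + 0.49275569^2) = 0.72005044
U = k * uc = 3 * 0.72005044
U = 2.1602

2.1602


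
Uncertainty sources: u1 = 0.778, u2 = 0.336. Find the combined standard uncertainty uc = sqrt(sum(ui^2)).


uc = sqrt(0.778^2 + 0.336^2)
uc = sqrt(0.71818)
uc = 0.8475

0.8475


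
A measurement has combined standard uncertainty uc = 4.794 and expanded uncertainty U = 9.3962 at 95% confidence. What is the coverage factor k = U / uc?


k = U / uc
k = 9.3962 / 4.794
k = 1.96

1.96


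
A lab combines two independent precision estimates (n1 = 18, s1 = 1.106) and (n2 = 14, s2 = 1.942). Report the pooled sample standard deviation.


s_p = sqrt(((n1-1)*s1^2 + (n2-1)*s2^2) / (n1+n2-2))
numerator = (18-1)*1.106^2 + (14-1)*1.942^2 = 20.795012 + 49.027732 = 69.822744
denominator = 18 + 14 - 2 = 30
s_p^2 = 69.822744 / 30 = 2.3274248
s_p = sqrt(2.3274248) = 1.5256

1.5256


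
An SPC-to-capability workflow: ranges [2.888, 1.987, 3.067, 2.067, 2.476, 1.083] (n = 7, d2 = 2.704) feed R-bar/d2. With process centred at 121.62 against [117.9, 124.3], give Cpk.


R_bar = (2.888 + 1.987 + 3.067 + 2.067 + 2.476 + 1.083) / 6 = 2.2613333
sigma = R_bar / d2 = 2.2613333 / 2.704 = 0.8362919
Cp = (USL - LSL)/(6*sigma) = (124.3 - 117.9)/(6*0.8362919) = 1.2755
Cpu = (124.3 - 121.62)/(3*0.8362919) = 1.0682
Cpl = (121.62 - 117.9)/(3*0.8362919) = 1.4827
Cpk = min(Cpu, Cpl) = 1.0682

1.0682


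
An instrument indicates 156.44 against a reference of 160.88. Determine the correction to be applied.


Correction = standard - reading
= 160.88 - 156.44
= 4.4400

4.4400


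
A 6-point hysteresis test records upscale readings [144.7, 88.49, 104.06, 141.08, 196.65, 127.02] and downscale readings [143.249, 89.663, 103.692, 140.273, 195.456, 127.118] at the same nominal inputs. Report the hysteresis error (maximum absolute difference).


|144.7 - 143.249| = 1.4510
|88.49 - 89.663| = 1.1730
|104.06 - 103.692| = 0.3680
|141.08 - 140.273| = 0.8070
|196.65 - 195.456| = 1.1940
|127.02 - 127.118| = 0.0980
hysteresis = max(diffs) = 1.4510

1.4510


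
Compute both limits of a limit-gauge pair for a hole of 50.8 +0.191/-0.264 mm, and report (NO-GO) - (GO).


GO = nominal - lower_tol (smallest hole = maximum material condition)
GO = 50.8 - 0.264 = 50.536
NO-GO = nominal + upper_tol (largest hole = least material condition)
NO-GO = 50.8 + 0.191 = 50.991
spread = NO-GO - GO = 50.991 - 50.536 = 0.4550

0.4550


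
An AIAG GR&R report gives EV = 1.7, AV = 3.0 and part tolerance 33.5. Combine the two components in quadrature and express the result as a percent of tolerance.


GRR = sqrt(EV^2 + AV^2) = sqrt(1.7^2 + 3.0^2) = 3.4481879
%GRR = GRR / tol * 100 = 3.4481879 / 33.5 * 100
%GRR = 10.2931

10.2931


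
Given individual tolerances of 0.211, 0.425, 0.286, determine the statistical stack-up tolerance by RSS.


RSS = sqrt(0.211^2 + 0.425^2 + 0.286^2)
= sqrt(0.306942)
= 0.5540

0.5540


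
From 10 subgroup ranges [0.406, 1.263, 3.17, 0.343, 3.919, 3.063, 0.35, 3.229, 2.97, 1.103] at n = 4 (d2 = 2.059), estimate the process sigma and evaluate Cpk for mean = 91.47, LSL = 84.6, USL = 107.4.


R_bar = (0.406 + 1.263 + 3.17 + 0.343 + 3.919 + 3.063 + 0.35 + 3.229 + 2.97 + 1.103) / 10 = 1.9816
sigma = R_bar / d2 = 1.9816 / 2.059 = 0.96240894
Cp = (USL - LSL)/(6*sigma) = (107.4 - 84.6)/(6*0.96240894) = 3.9484
Cpu = (107.4 - 91.47)/(3*0.96240894) = 5.5174
Cpl = (91.47 - 84.6)/(3*0.96240894) = 2.3794
Cpk = min(Cpu, Cpl) = 2.3794

2.3794


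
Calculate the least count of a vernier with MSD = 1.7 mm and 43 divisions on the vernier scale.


LC = MSD / n_div
= 1.7 / 43
= 0.0395

0.0395


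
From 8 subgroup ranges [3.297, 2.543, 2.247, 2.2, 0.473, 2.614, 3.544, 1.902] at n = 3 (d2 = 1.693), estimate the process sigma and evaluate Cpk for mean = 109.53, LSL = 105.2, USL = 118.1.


R_bar = (3.297 + 2.543 + 2.247 + 2.2 + 0.473 + 2.614 + 3.544 + 1.902) / 8 = 2.3525
sigma = R_bar / d2 = 2.3525 / 1.693 = 1.3895452
Cp = (USL - LSL)/(6*sigma) = (118.1 - 105.2)/(6*1.3895452) = 1.5473
Cpu = (118.1 - 109.53)/(3*1.3895452) = 2.0558
Cpl = (109.53 - 105.2)/(3*1.3895452) = 1.0387
Cpk = min(Cpu, Cpl) = 1.0387

1.0387


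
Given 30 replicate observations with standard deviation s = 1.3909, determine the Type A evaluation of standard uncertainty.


u_A = s / sqrt(n)
u_A = 1.3909 / sqrt(30)
u_A = 1.3909 / 5.4772256
u_A = 0.2539

0.2539


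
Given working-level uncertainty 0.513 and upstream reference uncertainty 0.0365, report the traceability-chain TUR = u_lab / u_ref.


TUR = u_lab / u_ref
= 0.513 / 0.0365
= 14.0548

14.0548


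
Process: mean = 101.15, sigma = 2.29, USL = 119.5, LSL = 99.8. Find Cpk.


Cpu = (USL - mean) / (3*sigma) = (119.5 - 101.15) / (3*2.29) = 2.6710
Cpl = (mean - LSL) / (3*sigma) = (101.15 - 99.8) / (3*2.29) = 0.1965
Cpk = min(Cpu, Cpl) = 0.1965

0.1965


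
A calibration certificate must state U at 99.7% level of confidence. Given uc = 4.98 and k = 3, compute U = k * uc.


U = k * uc
U = 3 * 4.98
U = 14.9400

14.9400


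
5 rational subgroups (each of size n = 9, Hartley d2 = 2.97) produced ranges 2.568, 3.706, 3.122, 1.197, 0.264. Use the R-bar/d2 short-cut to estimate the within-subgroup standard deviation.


R_bar = (2.568 + 3.706 + 3.122 + 1.197 + 0.264) / 5
R_bar = 10.857 / 5 = 2.1714
sigma_hat = R_bar / d2 = 2.1714 / 2.97 = 0.7311

0.7311


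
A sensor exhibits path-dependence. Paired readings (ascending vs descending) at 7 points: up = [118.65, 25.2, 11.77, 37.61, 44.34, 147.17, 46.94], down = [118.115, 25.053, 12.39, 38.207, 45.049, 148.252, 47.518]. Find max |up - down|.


|118.65 - 118.115| = 0.5350
|25.2 - 25.053| = 0.1470
|11.77 - 12.39| = 0.6200
|37.61 - 38.207| = 0.5970
|44.34 - 45.049| = 0.7090
|147.17 - 148.252| = 1.0820
|46.94 - 47.518| = 0.5780
hysteresis = max(diffs) = 1.0820

1.0820


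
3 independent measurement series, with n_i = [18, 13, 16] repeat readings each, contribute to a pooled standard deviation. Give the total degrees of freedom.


nu = sum_i (n_i - 1)
nu = ((18 - 1) + (13 - 1) + (16 - 1))
nu = 17 + 12 + 15
nu = 44

44


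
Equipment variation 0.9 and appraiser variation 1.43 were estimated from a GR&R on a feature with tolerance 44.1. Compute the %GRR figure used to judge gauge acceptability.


GRR = sqrt(EV^2 + AV^2) = sqrt(0.9^2 + 1.43^2) = 1.6896449
%GRR = GRR / tol * 100 = 1.6896449 / 44.1 * 100
%GRR = 3.8314

3.8314


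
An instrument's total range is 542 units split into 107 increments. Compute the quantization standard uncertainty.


resolution = range / divisions
resolution = 542 / 107 = 5.0654206
u_res = resolution / (2*sqrt(3))
u_res = 5.0654206 / 3.4641016
u_res = 1.4623

1.4623


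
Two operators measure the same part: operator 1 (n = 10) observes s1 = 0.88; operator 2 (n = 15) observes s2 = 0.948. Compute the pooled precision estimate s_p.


s_p = sqrt(((n1-1)*s1^2 + (n2-1)*s2^2) / (n1+n2-2))
numerator = (10-1)*0.88^2 + (15-1)*0.948^2 = 6.9696 + 12.581856 = 19.551456
denominator = 10 + 15 - 2 = 23
s_p^2 = 19.551456 / 23 = 0.8500633
s_p = sqrt(0.8500633) = 0.9220

0.9220


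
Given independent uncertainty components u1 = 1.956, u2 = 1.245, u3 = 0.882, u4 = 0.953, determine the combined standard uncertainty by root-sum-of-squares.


uc = sqrt(1.956^2 + 1.245^2 + 0.882^2 + 0.953^2)
uc = sqrt(7.062094)
uc = 2.6575

2.6575


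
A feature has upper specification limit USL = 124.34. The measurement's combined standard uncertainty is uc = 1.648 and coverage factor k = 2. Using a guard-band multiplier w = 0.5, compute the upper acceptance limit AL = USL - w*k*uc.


U = k * uc = 2 * 1.648 = 3.296
guard band g = w * U = 0.5 * 3.296 = 1.648
AL = USL - g = 124.34 - 1.648
AL = 122.6920

122.6920


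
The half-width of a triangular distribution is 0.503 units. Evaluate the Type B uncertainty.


u_B = half_width / sqrt(6)
u_B = 0.503 / 2.4494897
u_B = 0.2053

0.2053


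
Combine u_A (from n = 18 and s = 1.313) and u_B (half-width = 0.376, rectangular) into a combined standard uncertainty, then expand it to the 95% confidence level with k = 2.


u_A = s / sqrt(n) = 1.313 / sqrt(18) = 0.30947707
u_B = half_width / sqrt(3) = 0.376 / sqrt(3) = 0.2170837
uc = sqrt(u_A^2 + u_B^2) = sqrt(0.30947707^2 + 0.2170837^2) = 0.378023
U = k * uc = 2 * 0.378023
U = 0.7560

0.7560


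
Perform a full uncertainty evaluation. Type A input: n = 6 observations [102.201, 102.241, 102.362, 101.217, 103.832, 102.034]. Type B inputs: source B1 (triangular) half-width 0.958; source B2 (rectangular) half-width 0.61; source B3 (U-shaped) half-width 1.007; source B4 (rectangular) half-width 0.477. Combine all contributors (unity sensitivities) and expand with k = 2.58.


mean = (102.201 + 102.241 + 102.362 + 101.217 + 103.832 + 102.034) / 6 = 102.3145
s = sqrt(sum((x - mean)^2)/(n-1)) = 0.84929777
u_A = s / sqrt(n) = 0.84929777 / sqrt(6) = 0.34672436
u_B1 = 0.958 / sqrt(6) = 0.39110186
u_B2 = 0.61 / sqrt(3) = 0.35218366
u_B3 = 1.007 / sqrt(2) = 0.71205653
u_B4 = 0.477 / sqrt(3) = 0.27539608
uc = sqrt(0.34672436^2 + 0.39110186^2 + 0.35218366^2 + 0.71205653^2 + 0.27539608^2) = 0.98998954
U = k * uc = 2.58 * 0.98998954
U = 2.5542

2.5542


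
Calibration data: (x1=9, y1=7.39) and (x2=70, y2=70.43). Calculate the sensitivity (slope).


slope = (y2 - y1) / (x2 - x1)
= (70.43 - 7.39) / (70 - 9)
= 63.0400 / 61
= 1.0334

1.0334


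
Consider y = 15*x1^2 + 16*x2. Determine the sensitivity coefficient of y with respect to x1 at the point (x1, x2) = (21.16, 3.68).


y = 15*x1^2 + 16*x2
dy/dx1 = 2*15*x1
Evaluate at x1 = 21.16: c1 = 30 * 21.16
c1 = 634.8000

634.8000


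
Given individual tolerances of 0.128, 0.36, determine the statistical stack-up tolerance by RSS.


RSS = sqrt(0.128^2 + 0.36^2)
= sqrt(0.145984)
= 0.3821

0.3821


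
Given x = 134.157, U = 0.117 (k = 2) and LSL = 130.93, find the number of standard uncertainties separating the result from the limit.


u = U / k = 0.117 / 2 = 0.0585
margin = |LSL - x| = |130.93 - 134.157| = 3.227
z = margin / u = 3.227 / 0.0585
z = 55.1624

55.1624


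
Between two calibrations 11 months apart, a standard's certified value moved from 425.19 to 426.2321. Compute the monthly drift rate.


rate = (v2 - v1) / months
= (426.2321 - 425.19) / 11
= 1.0421 / 11
= 0.0947

0.0947


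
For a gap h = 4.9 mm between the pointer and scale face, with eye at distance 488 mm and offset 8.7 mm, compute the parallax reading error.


error = h * offset / d
= 4.9 * 8.7 / 488
= 0.0874

0.0874


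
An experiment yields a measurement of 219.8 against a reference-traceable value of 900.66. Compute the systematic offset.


Systematic error = measured - true
= 219.8 - 900.66
= -680.8600

-680.8600


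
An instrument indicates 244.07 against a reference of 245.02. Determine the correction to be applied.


Correction = standard - reading
= 245.02 - 244.07
= 0.9500

0.9500


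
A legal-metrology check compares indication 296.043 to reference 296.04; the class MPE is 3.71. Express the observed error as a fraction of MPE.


e = indication - reference = 296.043 - 296.04 = 0.0030
|e| = 0.0030
ratio = |e| / MPE = 0.0030 / 3.71
ratio = 8.0863e-04

8.0863e-04


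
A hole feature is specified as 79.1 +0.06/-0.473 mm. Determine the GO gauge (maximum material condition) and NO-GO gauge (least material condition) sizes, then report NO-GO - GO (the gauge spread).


GO = nominal - lower_tol (smallest hole = maximum material condition)
GO = 79.1 - 0.473 = 78.627
NO-GO = nominal + upper_tol (largest hole = least material condition)
NO-GO = 79.1 + 0.06 = 79.16
spread = NO-GO - GO = 79.16 - 78.627 = 0.5330

0.5330


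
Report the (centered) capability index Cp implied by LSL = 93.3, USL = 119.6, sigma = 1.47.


Cp = (USL - LSL) / (6 * sigma)
= (119.6 - 93.3) / (6 * 1.47)
= 26.3000 / 8.8200
= 2.9819

2.9819


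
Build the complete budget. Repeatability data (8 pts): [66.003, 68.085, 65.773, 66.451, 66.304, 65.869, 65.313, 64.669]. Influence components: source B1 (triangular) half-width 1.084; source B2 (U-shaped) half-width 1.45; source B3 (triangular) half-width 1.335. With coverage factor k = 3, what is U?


mean = (66.003 + 68.085 + 65.773 + 66.451 + 66.304 + 65.869 + 65.313 + 64.669) / 8 = 66.058375
s = sqrt(sum((x - mean)^2)/(n-1)) = 0.99484456
u_A = s / sqrt(n) = 0.99484456 / sqrt(8) = 0.35173067
u_B1 = 1.084 / sqrt(6) = 0.44254115
u_B2 = 1.45 / sqrt(2) = 1.0253048
u_B3 = 1.335 / sqrt(6) = 0.54501147
uc = sqrt(0.35173067^2 + 0.44254115^2 + 1.0253048^2 + 0.54501147^2) = 1.2914506
U = k * uc = 3 * 1.2914506
U = 3.8744

3.8744


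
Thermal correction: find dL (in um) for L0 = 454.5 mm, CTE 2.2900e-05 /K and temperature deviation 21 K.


dL = L * alpha * dT
= 454.5 * 2.2900e-05 * 21
= 0.2185691 mm
dL_um = 0.2185691 * 1000 = 218.5691 um

218.5691


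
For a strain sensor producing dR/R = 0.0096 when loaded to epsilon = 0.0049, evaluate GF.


GF = (dR/R) / epsilon
= 0.0096 / 0.0049
= 1.9592

1.9592


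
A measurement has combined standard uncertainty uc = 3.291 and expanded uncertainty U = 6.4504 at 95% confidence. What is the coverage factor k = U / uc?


k = U / uc
k = 6.4504 / 3.291
k = 1.96

1.96


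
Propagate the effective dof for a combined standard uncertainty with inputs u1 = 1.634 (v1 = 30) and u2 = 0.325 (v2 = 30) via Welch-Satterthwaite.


uc = sqrt(u1^2 + u2^2) = sqrt(1.634^2 + 0.325^2) = 1.6660075
v_eff = uc^4 / (u1^4/v1 + u2^4/v2)
= 1.6660075^4 / (1.634^4/30 + 0.325^4/30)
= 7.7038498 / 0.23799406
v_eff = 32.3699

32.3699


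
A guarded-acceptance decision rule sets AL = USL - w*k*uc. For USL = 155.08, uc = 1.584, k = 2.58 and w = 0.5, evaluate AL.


U = k * uc = 2.58 * 1.584 = 4.08672
guard band g = w * U = 0.5 * 4.08672 = 2.04336
AL = USL - g = 155.08 - 2.04336
AL = 153.0366

153.0366


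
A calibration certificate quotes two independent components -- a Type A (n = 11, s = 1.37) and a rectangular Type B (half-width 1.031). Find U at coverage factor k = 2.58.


u_A = s / sqrt(n) = 1.37 / sqrt(11) = 0.41307054
u_B = half_width / sqrt(3) = 1.031 / sqrt(3) = 0.59524813
uc = sqrt(u_A^2 + u_B^2) = sqrt(0.41307054^2 + 0.59524813^2) = 0.72453268
U = k * uc = 2.58 * 0.72453268
U = 1.8693

1.8693


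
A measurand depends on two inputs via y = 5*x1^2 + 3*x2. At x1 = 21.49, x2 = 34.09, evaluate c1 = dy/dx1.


y = 5*x1^2 + 3*x2
dy/dx1 = 2*5*x1
Evaluate at x1 = 21.49: c1 = 10 * 21.49
c1 = 214.9000

214.9000


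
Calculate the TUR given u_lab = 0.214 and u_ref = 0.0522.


TUR = u_lab / u_ref
= 0.214 / 0.0522
= 4.0996

4.0996


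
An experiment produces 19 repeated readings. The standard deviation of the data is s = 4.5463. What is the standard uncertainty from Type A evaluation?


u_A = s / sqrt(n)
u_A = 4.5463 / sqrt(19)
u_A = 4.5463 / 4.3588989
u_A = 1.0430

1.0430


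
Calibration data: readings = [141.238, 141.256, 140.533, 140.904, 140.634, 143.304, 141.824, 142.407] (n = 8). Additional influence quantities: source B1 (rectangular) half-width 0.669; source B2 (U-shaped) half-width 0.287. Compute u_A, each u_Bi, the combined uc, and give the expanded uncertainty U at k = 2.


mean = (141.238 + 141.256 + 140.533 + 140.904 + 140.634 + 143.304 + 141.824 + 142.407) / 8 = 141.5125
s = sqrt(sum((x - mean)^2)/(n-1)) = 0.95238288
u_A = s / sqrt(n) = 0.95238288 / sqrt(8) = 0.3367182
u_B1 = 0.669 / sqrt(3) = 0.38624733
u_B2 = 0.287 / sqrt(2) = 0.20293965
uc = sqrt(0.3367182^2 + 0.38624733^2 + 0.20293965^2) = 0.55113578
U = k * uc = 2 * 0.55113578
U = 1.1023

1.1023


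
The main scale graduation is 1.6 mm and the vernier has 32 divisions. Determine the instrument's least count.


LC = MSD / n_div
= 1.6 / 32
= 0.0500

0.0500


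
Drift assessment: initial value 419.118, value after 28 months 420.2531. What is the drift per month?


rate = (v2 - v1) / months
= (420.2531 - 419.118) / 28
= 1.1351 / 28
= 0.0405

0.0405


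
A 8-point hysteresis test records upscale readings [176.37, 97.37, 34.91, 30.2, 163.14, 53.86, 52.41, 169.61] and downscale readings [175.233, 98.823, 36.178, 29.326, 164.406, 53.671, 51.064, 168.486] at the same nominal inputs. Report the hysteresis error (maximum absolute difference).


|176.37 - 175.233| = 1.1370
|97.37 - 98.823| = 1.4530
|34.91 - 36.178| = 1.2680
|30.2 - 29.326| = 0.8740
|163.14 - 164.406| = 1.2660
|53.86 - 53.671| = 0.1890
|52.41 - 51.064| = 1.3460
|169.61 - 168.486| = 1.1240
hysteresis = max(diffs) = 1.4530

1.4530


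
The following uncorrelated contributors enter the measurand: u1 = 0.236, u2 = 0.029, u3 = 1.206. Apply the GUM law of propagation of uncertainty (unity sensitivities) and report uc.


uc = sqrt(0.236^2 + 0.029^2 + 1.206^2)
uc = sqrt(1.510973)
uc = 1.2292

1.2292


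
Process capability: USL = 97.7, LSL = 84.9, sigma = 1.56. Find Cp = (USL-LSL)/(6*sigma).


Cp = (USL - LSL) / (6 * sigma)
= (97.7 - 84.9) / (6 * 1.56)
= 12.8000 / 9.3600
= 1.3675

1.3675


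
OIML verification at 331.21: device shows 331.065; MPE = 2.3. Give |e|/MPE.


e = indication - reference = 331.065 - 331.21 = -0.1450
|e| = 0.1450
ratio = |e| / MPE = 0.1450 / 2.3
ratio = 0.0630

0.0630


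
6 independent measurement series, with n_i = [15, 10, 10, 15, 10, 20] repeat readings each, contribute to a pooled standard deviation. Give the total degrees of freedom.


nu = sum_i (n_i - 1)
nu = ((15 - 1) + (10 - 1) + (10 - 1) + (15 - 1) + (10 - 1) + (20 - 1))
nu = 14 + 9 + 9 + 14 + 9 + 19
nu = 74

74


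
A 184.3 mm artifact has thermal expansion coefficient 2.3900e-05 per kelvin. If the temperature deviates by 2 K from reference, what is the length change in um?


dL = L * alpha * dT
= 184.3 * 2.3900e-05 * 2
= 0.0088095 mm
dL_um = 0.0088095 * 1000 = 8.8095 um

8.8095


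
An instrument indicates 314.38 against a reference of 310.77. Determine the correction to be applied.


Correction = standard - reading
= 310.77 - 314.38
= -3.6100

-3.6100


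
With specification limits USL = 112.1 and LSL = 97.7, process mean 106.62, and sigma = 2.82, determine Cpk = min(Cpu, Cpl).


Cpu = (USL - mean) / (3*sigma) = (112.1 - 106.62) / (3*2.82) = 0.6478
Cpl = (mean - LSL) / (3*sigma) = (106.62 - 97.7) / (3*2.82) = 1.0544
Cpk = min(Cpu, Cpl) = 0.6478

0.6478


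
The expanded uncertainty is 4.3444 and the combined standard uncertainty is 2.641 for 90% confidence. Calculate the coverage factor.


k = U / uc
k = 4.3444 / 2.641
k = 1.645

1.645


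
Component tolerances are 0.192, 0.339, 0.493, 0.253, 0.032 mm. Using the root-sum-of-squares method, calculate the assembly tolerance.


RSS = sqrt(0.192^2 + 0.339^2 + 0.493^2 + 0.253^2 + 0.032^2)
= sqrt(0.459867)
= 0.6781

0.6781


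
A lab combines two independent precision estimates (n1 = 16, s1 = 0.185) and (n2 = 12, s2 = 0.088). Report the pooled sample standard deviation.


s_p = sqrt(((n1-1)*s1^2 + (n2-1)*s2^2) / (n1+n2-2))
numerator = (16-1)*0.185^2 + (12-1)*0.088^2 = 0.513375 + 0.085184 = 0.598559
denominator = 16 + 12 - 2 = 26
s_p^2 = 0.598559 / 26 = 0.0230215
s_p = sqrt(0.0230215) = 0.1517

0.1517


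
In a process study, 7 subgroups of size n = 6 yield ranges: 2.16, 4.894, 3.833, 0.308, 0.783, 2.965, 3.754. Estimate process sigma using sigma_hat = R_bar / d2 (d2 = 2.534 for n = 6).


R_bar = (2.16 + 4.894 + 3.833 + 0.308 + 0.783 + 2.965 + 3.754) / 7
R_bar = 18.697 / 7 = 2.671
sigma_hat = R_bar / d2 = 2.671 / 2.534 = 1.0541

1.0541


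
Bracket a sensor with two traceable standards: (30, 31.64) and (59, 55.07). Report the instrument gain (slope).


slope = (y2 - y1) / (x2 - x1)
= (55.07 - 31.64) / (59 - 30)
= 23.4300 / 29
= 0.8079

0.8079


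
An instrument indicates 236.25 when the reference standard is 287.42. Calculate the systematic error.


Systematic error = measured - true
= 236.25 - 287.42
= -51.1700

-51.1700


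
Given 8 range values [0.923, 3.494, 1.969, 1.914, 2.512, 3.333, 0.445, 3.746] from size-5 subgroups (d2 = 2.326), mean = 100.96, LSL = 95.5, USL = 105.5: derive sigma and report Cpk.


R_bar = (0.923 + 3.494 + 1.969 + 1.914 + 2.512 + 3.333 + 0.445 + 3.746) / 8 = 2.292
sigma = R_bar / d2 = 2.292 / 2.326 = 0.98538263
Cp = (USL - LSL)/(6*sigma) = (105.5 - 95.5)/(6*0.98538263) = 1.6914
Cpu = (105.5 - 100.96)/(3*0.98538263) = 1.5358
Cpl = (100.96 - 95.5)/(3*0.98538263) = 1.8470
Cpk = min(Cpu, Cpl) = 1.5358

1.5358


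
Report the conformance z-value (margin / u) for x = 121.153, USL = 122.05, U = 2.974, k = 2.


u = U / k = 2.974 / 2 = 1.487
margin = |USL - x| = |122.05 - 121.153| = 0.897
z = margin / u = 0.897 / 1.487
z = 0.6032

0.6032


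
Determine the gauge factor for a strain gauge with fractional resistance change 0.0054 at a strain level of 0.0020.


GF = (dR/R) / epsilon
= 0.0054 / 0.0020
= 2.7000

2.7000


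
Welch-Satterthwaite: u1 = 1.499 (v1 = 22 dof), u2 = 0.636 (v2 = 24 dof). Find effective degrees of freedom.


uc = sqrt(u1^2 + u2^2) = sqrt(1.499^2 + 0.636^2) = 1.6283418
v_eff = uc^4 / (u1^4/v1 + u2^4/v2)
= 1.6283418^4 / (1.499^4/22 + 0.636^4/24)
= 7.0304364 / 0.23631799
v_eff = 29.7499

29.7499


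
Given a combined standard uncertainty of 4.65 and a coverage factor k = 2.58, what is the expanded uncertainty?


U = k * uc
U = 2.58 * 4.65
U = 11.9970

11.9970


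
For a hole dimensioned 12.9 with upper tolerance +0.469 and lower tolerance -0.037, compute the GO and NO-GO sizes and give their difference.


GO = nominal - lower_tol (smallest hole = maximum material condition)
GO = 12.9 - 0.037 = 12.863
NO-GO = nominal + upper_tol (largest hole = least material condition)
NO-GO = 12.9 + 0.469 = 13.369
spread = NO-GO - GO = 13.369 - 12.863 = 0.5060

0.5060


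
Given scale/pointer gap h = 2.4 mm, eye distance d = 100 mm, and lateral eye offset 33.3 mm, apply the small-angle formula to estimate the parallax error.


error = h * offset / d
= 2.4 * 33.3 / 100
= 0.7992

0.7992


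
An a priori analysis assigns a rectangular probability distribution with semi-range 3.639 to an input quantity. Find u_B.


u_B = half_width / sqrt(3)
u_B = 3.639 / 1.7320508
u_B = 2.1010

2.1010


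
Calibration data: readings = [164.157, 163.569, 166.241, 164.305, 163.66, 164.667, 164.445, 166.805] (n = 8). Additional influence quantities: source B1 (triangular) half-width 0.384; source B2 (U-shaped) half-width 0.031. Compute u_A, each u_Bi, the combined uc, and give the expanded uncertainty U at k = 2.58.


mean = (164.157 + 163.569 + 166.241 + 164.305 + 163.66 + 164.667 + 164.445 + 166.805) / 8 = 164.731125
s = sqrt(sum((x - mean)^2)/(n-1)) = 1.1756885
u_A = s / sqrt(n) = 1.1756885 / sqrt(8) = 0.41566866
u_B1 = 0.384 / sqrt(6) = 0.15676734
u_B2 = 0.031 / sqrt(2) = 0.02192031
uc = sqrt(0.41566866^2 + 0.15676734^2 + 0.02192031^2) = 0.44478864
U = k * uc = 2.58 * 0.44478864
U = 1.1476

1.1476


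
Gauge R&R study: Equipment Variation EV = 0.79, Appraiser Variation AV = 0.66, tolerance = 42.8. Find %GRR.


GRR = sqrt(EV^2 + AV^2) = sqrt(0.79^2 + 0.66^2) = 1.0294173
%GRR = GRR / tol * 100 = 1.0294173 / 42.8 * 100
%GRR = 2.4052

2.4052


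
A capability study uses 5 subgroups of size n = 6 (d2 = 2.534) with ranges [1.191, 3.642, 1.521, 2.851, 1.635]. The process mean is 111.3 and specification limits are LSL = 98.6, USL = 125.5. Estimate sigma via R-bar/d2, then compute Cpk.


R_bar = (1.191 + 3.642 + 1.521 + 2.851 + 1.635) / 5 = 2.168
sigma = R_bar / d2 = 2.168 / 2.534 = 0.85556433
Cp = (USL - LSL)/(6*sigma) = (125.5 - 98.6)/(6*0.85556433) = 5.2402
Cpu = (125.5 - 111.3)/(3*0.85556433) = 5.5324
Cpl = (111.3 - 98.6)/(3*0.85556433) = 4.9480
Cpk = min(Cpu, Cpl) = 4.9480

4.9480


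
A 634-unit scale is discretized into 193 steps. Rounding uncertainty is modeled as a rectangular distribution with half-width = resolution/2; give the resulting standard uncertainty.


resolution = range / divisions
resolution = 634 / 193 = 3.2849741
u_res = resolution / (2*sqrt(3))
u_res = 3.2849741 / 3.4641016
u_res = 0.9483

0.9483


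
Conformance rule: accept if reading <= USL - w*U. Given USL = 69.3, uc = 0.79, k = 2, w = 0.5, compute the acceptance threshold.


U = k * uc = 2 * 0.79 = 1.58
guard band g = w * U = 0.5 * 1.58 = 0.79
AL = USL - g = 69.3 - 0.79
AL = 68.5100

68.5100


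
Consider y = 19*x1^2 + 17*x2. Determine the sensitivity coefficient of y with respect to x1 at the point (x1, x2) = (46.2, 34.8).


y = 19*x1^2 + 17*x2
dy/dx1 = 2*19*x1
Evaluate at x1 = 46.2: c1 = 38 * 46.2
c1 = 1755.6000

1755.6000


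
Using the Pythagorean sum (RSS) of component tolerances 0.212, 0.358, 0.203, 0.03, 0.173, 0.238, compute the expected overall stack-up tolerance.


RSS = sqrt(0.212^2 + 0.358^2 + 0.203^2 + 0.03^2 + 0.173^2 + 0.238^2)
= sqrt(0.30179)
= 0.5494

0.5494


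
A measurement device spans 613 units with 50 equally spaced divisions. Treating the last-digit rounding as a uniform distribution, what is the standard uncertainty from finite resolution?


resolution = range / divisions
resolution = 613 / 50 = 12.26
u_res = resolution / (2*sqrt(3))
u_res = 12.26 / 3.4641016
u_res = 3.5392

3.5392


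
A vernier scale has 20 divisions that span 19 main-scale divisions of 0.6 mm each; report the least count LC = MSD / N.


LC = MSD / n_div
= 0.6 / 20
= 0.0300

0.0300


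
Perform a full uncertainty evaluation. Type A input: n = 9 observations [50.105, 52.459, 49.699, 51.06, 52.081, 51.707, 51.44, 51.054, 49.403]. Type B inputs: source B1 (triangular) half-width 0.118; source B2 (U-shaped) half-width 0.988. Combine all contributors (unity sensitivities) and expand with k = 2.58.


mean = (50.105 + 52.459 + 49.699 + 51.06 + 52.081 + 51.707 + 51.44 + 51.054 + 49.403) / 9 = 51.00088889
s = sqrt(sum((x - mean)^2)/(n-1)) = 1.0630872
u_A = s / sqrt(n) = 1.0630872 / sqrt(9) = 0.3543624
u_B1 = 0.118 / sqrt(6) = 0.048173298
u_B2 = 0.988 / sqrt(2) = 0.6986215
uc = sqrt(0.3543624^2 + 0.048173298^2 + 0.6986215^2) = 0.78483462
U = k * uc = 2.58 * 0.78483462
U = 2.0249

2.0249


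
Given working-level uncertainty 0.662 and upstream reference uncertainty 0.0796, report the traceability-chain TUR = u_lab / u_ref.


TUR = u_lab / u_ref
= 0.662 / 0.0796
= 8.3166

8.3166


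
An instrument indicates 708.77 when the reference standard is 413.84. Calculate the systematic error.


Systematic error = measured - true
= 708.77 - 413.84
= 294.9300

294.9300


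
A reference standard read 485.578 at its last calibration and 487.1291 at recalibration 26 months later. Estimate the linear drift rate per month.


rate = (v2 - v1) / months
= (487.1291 - 485.578) / 26
= 1.5511 / 26
= 0.0597

0.0597


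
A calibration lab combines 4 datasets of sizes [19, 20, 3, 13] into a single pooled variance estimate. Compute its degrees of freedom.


nu = sum_i (n_i - 1)
nu = ((19 - 1) + (20 - 1) + (3 - 1) + (13 - 1))
nu = 18 + 19 + 2 + 12
nu = 51

51


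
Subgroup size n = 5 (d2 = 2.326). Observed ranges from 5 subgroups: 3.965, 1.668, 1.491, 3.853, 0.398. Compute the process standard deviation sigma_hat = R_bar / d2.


R_bar = (3.965 + 1.668 + 1.491 + 3.853 + 0.398) / 5
R_bar = 11.375 / 5 = 2.275
sigma_hat = R_bar / d2 = 2.275 / 2.326 = 0.9781

0.9781


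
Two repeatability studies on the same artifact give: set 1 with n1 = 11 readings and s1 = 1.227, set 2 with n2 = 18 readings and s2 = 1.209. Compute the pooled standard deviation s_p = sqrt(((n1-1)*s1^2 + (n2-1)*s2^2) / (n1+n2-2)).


s_p = sqrt(((n1-1)*s1^2 + (n2-1)*s2^2) / (n1+n2-2))
numerator = (11-1)*1.227^2 + (18-1)*1.209^2 = 15.05529 + 24.848577 = 39.903867
denominator = 11 + 18 - 2 = 27
s_p^2 = 39.903867 / 27 = 1.477921
s_p = sqrt(1.477921) = 1.2157

1.2157


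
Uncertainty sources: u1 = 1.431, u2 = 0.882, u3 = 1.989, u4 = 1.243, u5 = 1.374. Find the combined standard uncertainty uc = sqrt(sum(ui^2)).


uc = sqrt(1.431^2 + 0.882^2 + 1.989^2 + 1.243^2 + 1.374^2)
uc = sqrt(10.214731)
uc = 3.1960

3.1960


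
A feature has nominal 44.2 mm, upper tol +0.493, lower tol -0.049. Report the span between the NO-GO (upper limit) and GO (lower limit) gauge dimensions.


GO = nominal - lower_tol (smallest hole = maximum material condition)
GO = 44.2 - 0.049 = 44.151
NO-GO = nominal + upper_tol (largest hole = least material condition)
NO-GO = 44.2 + 0.493 = 44.693
spread = NO-GO - GO = 44.693 - 44.151 = 0.5420

0.5420


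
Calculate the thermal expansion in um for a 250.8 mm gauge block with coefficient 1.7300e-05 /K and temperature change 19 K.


dL = L * alpha * dT
= 250.8 * 1.7300e-05 * 19
= 0.0824380 mm
dL_um = 0.0824380 * 1000 = 82.4380 um

82.4380


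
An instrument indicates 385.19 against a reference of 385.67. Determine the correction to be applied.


Correction = standard - reading
= 385.67 - 385.19
= 0.4800

0.4800


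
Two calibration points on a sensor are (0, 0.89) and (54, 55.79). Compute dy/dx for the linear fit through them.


slope = (y2 - y1) / (x2 - x1)
= (55.79 - 0.89) / (54 - 0)
= 54.9000 / 54
= 1.0167

1.0167


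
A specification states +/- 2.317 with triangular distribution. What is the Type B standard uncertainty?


u_B = half_width / sqrt(6)
u_B = 2.317 / 2.4494897
u_B = 0.9459

0.9459


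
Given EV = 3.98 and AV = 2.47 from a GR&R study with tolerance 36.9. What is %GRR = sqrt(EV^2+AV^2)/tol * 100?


GRR = sqrt(EV^2 + AV^2) = sqrt(3.98^2 + 2.47^2) = 4.6841541
%GRR = GRR / tol * 100 = 4.6841541 / 36.9 * 100
%GRR = 12.6942

12.6942


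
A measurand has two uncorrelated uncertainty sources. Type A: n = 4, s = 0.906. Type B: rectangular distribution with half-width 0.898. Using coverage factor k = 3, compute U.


u_A = s / sqrt(n) = 0.906 / sqrt(4) = 0.453
u_B = half_width / sqrt(3) = 0.898 / sqrt(3) = 0.51846054
uc = sqrt(u_A^2 + u_B^2) = sqrt(0.453^2 + 0.51846054^2) = 0.68848408
U = k * uc = 3 * 0.68848408
U = 2.0655

2.0655


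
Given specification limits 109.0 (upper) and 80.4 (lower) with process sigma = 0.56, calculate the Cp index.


Cp = (USL - LSL) / (6 * sigma)
= (109.0 - 80.4) / (6 * 0.56)
= 28.6000 / 3.3600
= 8.5119

8.5119


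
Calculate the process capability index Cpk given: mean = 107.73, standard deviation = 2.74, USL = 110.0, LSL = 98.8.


Cpu = (USL - mean) / (3*sigma) = (110.0 - 107.73) / (3*2.74) = 0.2762
Cpl = (mean - LSL) / (3*sigma) = (107.73 - 98.8) / (3*2.74) = 1.0864
Cpk = min(Cpu, Cpl) = 0.2762

0.2762


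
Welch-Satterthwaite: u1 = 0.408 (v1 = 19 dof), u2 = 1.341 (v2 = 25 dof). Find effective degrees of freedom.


uc = sqrt(u1^2 + u2^2) = sqrt(0.408^2 + 1.341^2) = 1.4016936
v_eff = uc^4 / (u1^4/v1 + u2^4/v2)
= 1.4016936^4 / (0.408^4/19 + 1.341^4/25)
= 3.8602227 / 0.13081102
v_eff = 29.5099

29.5099


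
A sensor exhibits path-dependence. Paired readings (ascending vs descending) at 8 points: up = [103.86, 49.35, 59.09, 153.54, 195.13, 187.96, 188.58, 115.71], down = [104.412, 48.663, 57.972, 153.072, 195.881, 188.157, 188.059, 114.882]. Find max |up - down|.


|103.86 - 104.412| = 0.5520
|49.35 - 48.663| = 0.6870
|59.09 - 57.972| = 1.1180
|153.54 - 153.072| = 0.4680
|195.13 - 195.881| = 0.7510
|187.96 - 188.157| = 0.1970
|188.58 - 188.059| = 0.5210
|115.71 - 114.882| = 0.8280
hysteresis = max(diffs) = 1.1180

1.1180


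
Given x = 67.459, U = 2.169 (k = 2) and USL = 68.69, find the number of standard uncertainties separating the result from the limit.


u = U / k = 2.169 / 2 = 1.0845
margin = |USL - x| = |68.69 - 67.459| = 1.231
z = margin / u = 1.231 / 1.0845
z = 1.1351

1.1351


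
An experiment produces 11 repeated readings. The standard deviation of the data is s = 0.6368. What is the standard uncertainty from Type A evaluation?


u_A = s / sqrt(n)
u_A = 0.6368 / sqrt(11)
u_A = 0.6368 / 3.3166248
u_A = 0.1920

0.1920


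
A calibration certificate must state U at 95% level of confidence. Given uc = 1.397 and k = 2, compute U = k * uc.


U = k * uc
U = 2 * 1.397
U = 2.7940

2.7940


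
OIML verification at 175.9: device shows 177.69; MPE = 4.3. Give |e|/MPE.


e = indication - reference = 177.69 - 175.9 = 1.7900
|e| = 1.7900
ratio = |e| / MPE = 1.7900 / 4.3
ratio = 0.4163

0.4163


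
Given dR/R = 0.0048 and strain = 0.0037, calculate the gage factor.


GF = (dR/R) / epsilon
= 0.0048 / 0.0037
= 1.2973

1.2973


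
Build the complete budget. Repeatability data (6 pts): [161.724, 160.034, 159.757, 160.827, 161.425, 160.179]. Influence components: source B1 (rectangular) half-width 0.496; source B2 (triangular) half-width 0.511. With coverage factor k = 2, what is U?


mean = (161.724 + 160.034 + 159.757 + 160.827 + 161.425 + 160.179) / 6 = 160.6576667
s = sqrt(sum((x - mean)^2)/(n-1)) = 0.79797535
u_A = s / sqrt(n) = 0.79797535 / sqrt(6) = 0.32577207
u_B1 = 0.496 / sqrt(3) = 0.28636573
u_B2 = 0.511 / sqrt(6) = 0.20861488
uc = sqrt(0.32577207^2 + 0.28636573^2 + 0.20861488^2) = 0.48130338
U = k * uc = 2 * 0.48130338
U = 0.9626

0.9626


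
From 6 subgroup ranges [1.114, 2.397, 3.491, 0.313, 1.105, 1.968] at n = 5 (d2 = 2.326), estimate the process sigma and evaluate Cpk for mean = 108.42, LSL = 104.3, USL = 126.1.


R_bar = (1.114 + 2.397 + 3.491 + 0.313 + 1.105 + 1.968) / 6 = 1.7313333
sigma = R_bar / d2 = 1.7313333 / 2.326 = 0.74433934
Cp = (USL - LSL)/(6*sigma) = (126.1 - 104.3)/(6*0.74433934) = 4.8813
Cpu = (126.1 - 108.42)/(3*0.74433934) = 7.9175
Cpl = (108.42 - 104.3)/(3*0.74433934) = 1.8450
Cpk = min(Cpu, Cpl) = 1.8450

1.8450


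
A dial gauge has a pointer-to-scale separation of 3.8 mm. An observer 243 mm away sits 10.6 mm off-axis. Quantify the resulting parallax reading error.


error = h * offset / d
= 3.8 * 10.6 / 243
= 0.1658

0.1658


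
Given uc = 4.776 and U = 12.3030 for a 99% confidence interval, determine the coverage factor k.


k = U / uc
k = 12.3030 / 4.776
k = 2.576

2.576


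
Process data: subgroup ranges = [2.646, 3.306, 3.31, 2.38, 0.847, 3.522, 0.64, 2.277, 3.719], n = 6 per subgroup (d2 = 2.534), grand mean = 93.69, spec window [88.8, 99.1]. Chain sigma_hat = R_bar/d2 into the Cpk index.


R_bar = (2.646 + 3.306 + 3.31 + 2.38 + 0.847 + 3.522 + 0.64 + 2.277 + 3.719) / 9 = 2.5163333
sigma = R_bar / d2 = 2.5163333 / 2.534 = 0.99302814
Cp = (USL - LSL)/(6*sigma) = (99.1 - 88.8)/(6*0.99302814) = 1.7287
Cpu = (99.1 - 93.69)/(3*0.99302814) = 1.8160
Cpl = (93.69 - 88.8)/(3*0.99302814) = 1.6414
Cpk = min(Cpu, Cpl) = 1.6414

1.6414
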